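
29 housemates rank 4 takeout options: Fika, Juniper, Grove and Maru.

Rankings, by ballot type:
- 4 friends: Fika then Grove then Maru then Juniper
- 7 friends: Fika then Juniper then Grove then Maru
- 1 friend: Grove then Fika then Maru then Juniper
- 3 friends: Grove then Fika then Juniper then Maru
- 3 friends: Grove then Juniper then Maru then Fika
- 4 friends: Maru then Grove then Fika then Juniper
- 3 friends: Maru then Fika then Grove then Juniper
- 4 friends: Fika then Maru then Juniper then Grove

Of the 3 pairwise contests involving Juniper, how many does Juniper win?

0

Juniper against each rival (29 friends):
Juniper–Fika: Fika 26–3.
Juniper–Grove: Grove 18–11.
Juniper vs Maru: Maru wins 16–13.
Juniper beats no one; loses to Fika, Grove, Maru — 0 pairwise wins.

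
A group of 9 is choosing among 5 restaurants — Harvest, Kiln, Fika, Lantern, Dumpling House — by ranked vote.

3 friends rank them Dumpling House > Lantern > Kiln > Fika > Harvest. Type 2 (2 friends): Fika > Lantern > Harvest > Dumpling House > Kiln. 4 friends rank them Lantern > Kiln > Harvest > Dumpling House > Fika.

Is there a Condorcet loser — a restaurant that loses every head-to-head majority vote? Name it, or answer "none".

Pairwise majorities:
Harvest vs Kiln: 2 for Harvest, 7 for Kiln — Kiln by 7–2.
Harvest vs Fika: Fika wins 5–4.
Harvest vs Lantern: Harvest preferred on 0 ballots; Lantern wins 9–0.
Harvest vs Dumpling House: Harvest, 6–3.
Kiln vs Fika: Kiln is ranked higher on 3+4 = 7 ballots, Fika on 2. Kiln wins 7–2.
Kiln vs Lantern: Lantern wins 9–0.
Kiln vs Dumpling House: Dumpling House wins 5–4.
Fika vs Lantern: Fika preferred on 2 ballots; Lantern wins 7–2.
Fika–Dumpling House: Dumpling House 7–2.
Lantern vs Dumpling House: 2+4 = 6 for Lantern, 3 for Dumpling House — Lantern by 6–3.
No restaurant is winless: Harvest beats Dumpling House; Kiln beats Harvest; Fika beats Harvest; Lantern beats Harvest; Dumpling House beats Kiln. There is no Condorcet loser.

none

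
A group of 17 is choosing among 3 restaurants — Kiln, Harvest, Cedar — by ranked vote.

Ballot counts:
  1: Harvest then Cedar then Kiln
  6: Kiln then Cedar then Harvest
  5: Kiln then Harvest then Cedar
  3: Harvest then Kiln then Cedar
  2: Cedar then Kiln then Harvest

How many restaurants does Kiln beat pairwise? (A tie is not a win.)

Kiln against each rival (17 friends):
Kiln vs Harvest: Kiln, 13–4.
Kiln vs Cedar: 6+5+3 = 14 for Kiln, 3 for Cedar — Kiln by 14–3.
Kiln beats Harvest, Cedar — 2 pairwise wins.

2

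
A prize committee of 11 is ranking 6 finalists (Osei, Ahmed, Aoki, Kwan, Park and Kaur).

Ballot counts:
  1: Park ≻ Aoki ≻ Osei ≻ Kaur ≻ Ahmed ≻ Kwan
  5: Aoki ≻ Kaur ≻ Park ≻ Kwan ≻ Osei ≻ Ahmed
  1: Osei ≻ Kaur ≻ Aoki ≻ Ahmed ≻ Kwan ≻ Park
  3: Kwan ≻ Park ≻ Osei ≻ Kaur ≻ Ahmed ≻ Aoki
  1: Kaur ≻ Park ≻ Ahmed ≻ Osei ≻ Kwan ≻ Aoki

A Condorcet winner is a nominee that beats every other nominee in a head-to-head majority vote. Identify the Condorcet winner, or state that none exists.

Aoki

Head-to-head results (11 jurors):
Osei vs Ahmed: 10 to 1, Osei.
Osei vs Aoki: 5 to 6, Aoki.
Osei vs Kwan: 1+1+1 = 3 for Osei, 8 for Kwan — Kwan by 8–3.
Osei vs Park: 1 to 10, Park.
Osei vs Kaur: Osei is ranked higher on 1+1+3 = 5 ballots, Kaur on 6. Kaur wins 6–5.
Ahmed vs Aoki: Ahmed preferred on 3+1 = 4 ballots; Aoki wins 7–4.
Ahmed vs Kwan: 1+1+1 = 3 for Ahmed, 8 for Kwan — Kwan by 8–3.
Ahmed vs Park: Ahmed preferred on 1 ballot; Park wins 10–1.
Ahmed vs Kaur: Ahmed preferred on 0 ballots; Kaur wins 11–0.
Aoki vs Kwan: 1+5+1 = 7 for Aoki, 4 for Kwan — Aoki by 7–4.
Aoki vs Park: Aoki preferred on 5+1 = 6 ballots; Aoki wins 6–5.
Aoki vs Kaur: 1+5 = 6 for Aoki, 5 for Kaur — Aoki by 6–5.
Kwan vs Park: 4 to 7, Park.
Kwan vs Kaur: Kwan preferred on 3 ballots; Kaur wins 8–3.
Park vs Kaur: 4 to 7, Kaur.
Aoki wins every pairwise contest, so Aoki is the Condorcet winner.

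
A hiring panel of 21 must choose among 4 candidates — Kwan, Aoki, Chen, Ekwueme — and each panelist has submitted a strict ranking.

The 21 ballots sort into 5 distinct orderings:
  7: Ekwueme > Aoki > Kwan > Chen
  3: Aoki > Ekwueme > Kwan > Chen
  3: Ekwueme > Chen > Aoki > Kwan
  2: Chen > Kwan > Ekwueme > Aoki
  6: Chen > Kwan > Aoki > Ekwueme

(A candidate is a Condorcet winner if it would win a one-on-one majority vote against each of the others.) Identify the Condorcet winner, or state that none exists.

Ekwueme

Head-to-head results (21 committee members):
Kwan vs Aoki: 8 to 13, Aoki.
Kwan vs Chen: 10 to 11, Chen.
Kwan vs Ekwueme: Kwan preferred on 2+6 = 8 ballots; Ekwueme wins 13–8.
Aoki vs Chen: 7+3 = 10 for Aoki, 11 for Chen — Chen by 11–10.
Aoki vs Ekwueme: Aoki preferred on 3+6 = 9 ballots; Ekwueme wins 12–9.
Chen vs Ekwueme: Chen preferred on 2+6 = 8 ballots; Ekwueme wins 13–8.
Only Ekwueme has no losses; Ekwueme is the Condorcet winner.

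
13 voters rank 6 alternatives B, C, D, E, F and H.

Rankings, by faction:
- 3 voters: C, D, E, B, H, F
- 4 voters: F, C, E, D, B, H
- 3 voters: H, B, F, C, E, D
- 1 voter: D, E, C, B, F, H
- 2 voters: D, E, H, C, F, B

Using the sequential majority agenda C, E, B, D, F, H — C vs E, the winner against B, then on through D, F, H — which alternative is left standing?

Round 1: C vs E — 10–3, C advances.
Round 2: C vs B — 10–3, C advances.
Round 3: C vs D — 10–3, C advances.
Round 4: C vs F — 6–7, F advances.
Round 5: F vs H — 5–8, H advances.
The agenda winner is H.

H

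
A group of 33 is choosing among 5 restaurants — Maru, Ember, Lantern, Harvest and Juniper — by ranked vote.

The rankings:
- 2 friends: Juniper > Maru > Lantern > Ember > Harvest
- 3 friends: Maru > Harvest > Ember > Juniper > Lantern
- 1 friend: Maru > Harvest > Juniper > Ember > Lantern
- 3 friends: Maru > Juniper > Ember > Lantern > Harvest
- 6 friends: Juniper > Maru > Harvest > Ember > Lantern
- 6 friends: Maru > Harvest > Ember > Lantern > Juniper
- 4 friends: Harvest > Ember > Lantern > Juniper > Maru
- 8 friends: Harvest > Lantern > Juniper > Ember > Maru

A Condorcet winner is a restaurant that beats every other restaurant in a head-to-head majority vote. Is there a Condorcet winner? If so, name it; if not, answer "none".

Head-to-head results (33 friends):
Maru vs Ember: Maru wins 21–12.
Maru vs Lantern: Maru wins 21–12.
Maru–Harvest: Maru 21–12.
Maru vs Juniper: Juniper wins 20–13.
Ember–Lantern: Ember 23–10.
Ember vs Harvest: Harvest wins 28–5.
Ember–Juniper: Juniper 20–13.
Lantern vs Harvest: Harvest, 28–5.
Lantern vs Juniper: Lantern wins 18–15.
Harvest vs Juniper: Harvest, 22–11.
Every restaurant loses at least once (Maru loses to Juniper; Ember loses to Maru; Lantern loses to Maru; Harvest loses to Maru; Juniper loses to Lantern). The majority relation contains the cycle Maru > Lantern > Juniper > Maru, so there is no Condorcet winner.

none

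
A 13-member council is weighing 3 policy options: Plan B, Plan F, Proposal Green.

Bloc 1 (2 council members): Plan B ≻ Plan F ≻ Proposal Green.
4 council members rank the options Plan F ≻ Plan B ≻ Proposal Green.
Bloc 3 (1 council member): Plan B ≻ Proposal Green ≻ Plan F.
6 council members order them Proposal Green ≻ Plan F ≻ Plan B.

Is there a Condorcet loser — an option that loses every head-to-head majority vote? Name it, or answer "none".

Head-to-head results (13 council members):
Plan B vs Plan F: 3 to 10, Plan F.
Plan B vs Proposal Green: Plan B wins 7–6.
Plan F vs Proposal Green: 6 to 7, Proposal Green.
No option is winless: Plan B beats Proposal Green; Plan F beats Plan B; Proposal Green beats Plan F. There is no Condorcet loser.

none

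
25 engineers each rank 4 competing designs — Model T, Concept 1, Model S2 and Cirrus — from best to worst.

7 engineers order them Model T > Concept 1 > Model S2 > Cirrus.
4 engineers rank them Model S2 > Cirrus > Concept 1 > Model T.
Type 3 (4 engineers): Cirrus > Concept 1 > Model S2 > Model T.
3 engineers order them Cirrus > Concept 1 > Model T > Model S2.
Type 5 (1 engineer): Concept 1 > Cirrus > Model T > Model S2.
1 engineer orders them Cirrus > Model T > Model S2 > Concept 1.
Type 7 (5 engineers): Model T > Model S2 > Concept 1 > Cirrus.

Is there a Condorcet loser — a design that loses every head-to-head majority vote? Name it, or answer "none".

Head-to-head results (25 engineers):
Model T vs Concept 1: 7+1+5 = 13 for Model T, 12 for Concept 1 — Model T by 13–12.
Model T vs Model S2: 7+3+1+1+5 = 17 for Model T, 8 for Model S2 — Model T by 17–8.
Model T–Cirrus: Cirrus 13–12.
Concept 1 vs Model S2: 15 to 10, Concept 1.
Concept 1 vs Cirrus: Concept 1 is ranked higher on 7+1+5 = 13 ballots, Cirrus on 12. Concept 1 wins 13–12.
Model S2–Cirrus: Model S2 16–9.
No design is winless: Model T beats Concept 1; Concept 1 beats Model S2; Model S2 beats Cirrus; Cirrus beats Model T. There is no Condorcet loser.

none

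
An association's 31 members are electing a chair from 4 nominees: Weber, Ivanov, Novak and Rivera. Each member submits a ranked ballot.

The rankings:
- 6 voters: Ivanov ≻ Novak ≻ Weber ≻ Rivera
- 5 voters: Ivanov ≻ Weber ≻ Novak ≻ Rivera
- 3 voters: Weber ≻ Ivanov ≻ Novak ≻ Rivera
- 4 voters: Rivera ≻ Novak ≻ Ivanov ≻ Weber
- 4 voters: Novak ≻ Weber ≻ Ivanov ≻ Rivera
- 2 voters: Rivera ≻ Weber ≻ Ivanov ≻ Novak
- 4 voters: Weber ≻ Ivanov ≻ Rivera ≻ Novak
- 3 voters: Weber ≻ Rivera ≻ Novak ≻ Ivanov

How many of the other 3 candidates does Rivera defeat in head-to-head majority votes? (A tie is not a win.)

0

Rivera against each rival (31 voters):
Rivera vs Weber: Weber, 25–6.
Rivera vs Ivanov: Ivanov wins 22–9.
Rivera vs Novak: Rivera preferred on 4+2+4+3 = 13 ballots; Novak wins 18–13.
Rivera beats no one; loses to Weber, Ivanov, Novak — 0 pairwise wins.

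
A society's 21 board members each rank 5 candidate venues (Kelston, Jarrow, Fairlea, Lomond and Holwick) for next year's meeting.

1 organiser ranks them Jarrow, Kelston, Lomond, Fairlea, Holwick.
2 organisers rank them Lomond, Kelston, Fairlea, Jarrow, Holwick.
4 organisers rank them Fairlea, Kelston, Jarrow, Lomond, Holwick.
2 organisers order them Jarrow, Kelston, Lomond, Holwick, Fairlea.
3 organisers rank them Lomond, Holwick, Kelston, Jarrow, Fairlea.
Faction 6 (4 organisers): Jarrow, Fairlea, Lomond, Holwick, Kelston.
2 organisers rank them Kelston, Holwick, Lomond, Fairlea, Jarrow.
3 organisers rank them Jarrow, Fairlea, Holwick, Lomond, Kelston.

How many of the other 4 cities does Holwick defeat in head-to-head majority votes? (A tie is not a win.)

Holwick against each rival (21 organisers):
Holwick–Kelston: Kelston 11–10.
Holwick vs Jarrow: Jarrow wins 16–5.
Holwick–Fairlea: Fairlea 14–7.
Holwick vs Lomond: Lomond wins 16–5.
Holwick beats no one; loses to Kelston, Jarrow, Fairlea, Lomond — 0 pairwise wins.

0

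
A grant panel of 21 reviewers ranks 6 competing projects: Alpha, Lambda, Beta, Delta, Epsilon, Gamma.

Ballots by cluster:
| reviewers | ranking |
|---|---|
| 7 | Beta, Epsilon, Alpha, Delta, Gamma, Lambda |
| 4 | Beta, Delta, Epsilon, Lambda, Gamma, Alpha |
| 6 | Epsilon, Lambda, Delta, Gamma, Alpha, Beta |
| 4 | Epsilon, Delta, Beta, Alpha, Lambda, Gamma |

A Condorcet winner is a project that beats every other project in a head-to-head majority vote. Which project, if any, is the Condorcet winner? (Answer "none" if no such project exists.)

Head-to-head results (21 reviewers):
Alpha vs Lambda: Alpha preferred on 7+4 = 11 ballots; Alpha wins 11–10.
Alpha vs Beta: Beta, 15–6.
Alpha–Delta: Delta 14–7.
Alpha vs Epsilon: Epsilon wins 21–0.
Alpha vs Gamma: 7+4 = 11 for Alpha, 10 for Gamma — Alpha by 11–10.
Lambda vs Beta: Beta, 15–6.
Lambda–Delta: Delta 15–6.
Lambda vs Epsilon: 0 to 21, Epsilon.
Lambda vs Gamma: Lambda wins 14–7.
Beta vs Delta: Beta, 11–10.
Beta vs Epsilon: 11 to 10, Beta.
Beta vs Gamma: Beta wins 15–6.
Delta–Epsilon: Epsilon 17–4.
Delta vs Gamma: Delta, 21–0.
Epsilon vs Gamma: 7+4+6+4 = 21 for Epsilon, 0 for Gamma — Epsilon by 21–0.
Beta beats each of Alpha, Lambda, Delta, Epsilon, Gamma — Beta is the Condorcet winner.

Beta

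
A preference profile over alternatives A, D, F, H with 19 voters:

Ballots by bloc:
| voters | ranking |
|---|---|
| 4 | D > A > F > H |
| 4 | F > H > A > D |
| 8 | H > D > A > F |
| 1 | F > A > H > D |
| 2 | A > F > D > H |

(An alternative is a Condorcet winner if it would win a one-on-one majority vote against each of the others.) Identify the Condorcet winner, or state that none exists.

Head-to-head results (19 voters):
A vs D: 4+1+2 = 7 for A, 12 for D — D by 12–7.
A vs F: 4+8+2 = 14 for A, 5 for F — A by 14–5.
A vs H: A preferred on 4+1+2 = 7 ballots; H wins 12–7.
D vs F: D preferred on 4+8 = 12 ballots; D wins 12–7.
D vs H: 4+2 = 6 for D, 13 for H — H by 13–6.
F vs H: F preferred on 4+4+1+2 = 11 ballots; F wins 11–8.
Every alternative loses at least once (A loses to D; D loses to H; F loses to A; H loses to F). The majority relation contains the cycle A → F → H → A, so there is no Condorcet winner.

none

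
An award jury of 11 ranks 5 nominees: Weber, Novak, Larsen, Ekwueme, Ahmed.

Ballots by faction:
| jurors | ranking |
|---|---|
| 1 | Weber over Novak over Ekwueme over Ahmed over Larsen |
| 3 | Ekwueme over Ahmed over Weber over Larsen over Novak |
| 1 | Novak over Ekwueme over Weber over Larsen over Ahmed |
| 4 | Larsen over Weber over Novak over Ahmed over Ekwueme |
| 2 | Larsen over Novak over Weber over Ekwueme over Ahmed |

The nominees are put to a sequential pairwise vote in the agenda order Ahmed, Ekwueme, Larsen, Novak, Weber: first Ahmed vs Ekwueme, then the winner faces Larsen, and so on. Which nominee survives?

Round 1: Ahmed vs Ekwueme — 4–7, Ekwueme advances.
Round 2: Ekwueme vs Larsen — 5–6, Larsen advances.
Round 3: Larsen vs Novak — 9–2, Larsen advances.
Round 4: Larsen vs Weber — 6–5, Larsen advances.
Larsen survives the agenda.

Larsen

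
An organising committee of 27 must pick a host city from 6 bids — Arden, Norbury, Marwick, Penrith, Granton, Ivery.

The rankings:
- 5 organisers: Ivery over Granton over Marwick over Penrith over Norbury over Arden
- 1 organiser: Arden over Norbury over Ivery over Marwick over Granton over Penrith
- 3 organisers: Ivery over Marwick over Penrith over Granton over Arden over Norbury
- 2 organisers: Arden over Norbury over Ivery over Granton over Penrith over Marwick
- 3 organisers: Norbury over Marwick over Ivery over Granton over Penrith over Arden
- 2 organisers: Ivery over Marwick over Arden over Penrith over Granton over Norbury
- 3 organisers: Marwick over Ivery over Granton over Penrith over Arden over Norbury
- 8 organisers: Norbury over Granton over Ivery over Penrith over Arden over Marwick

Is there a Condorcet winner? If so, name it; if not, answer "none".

Pairwise majorities:
Arden vs Norbury: Norbury wins 16–11.
Arden vs Marwick: Marwick, 16–11.
Arden vs Penrith: Penrith wins 22–5.
Arden vs Granton: Granton, 22–5.
Arden vs Ivery: Arden is ranked higher on 1+2 = 3 ballots, Ivery on 24. Ivery wins 24–3.
Norbury vs Marwick: Norbury, 14–13.
Norbury–Penrith: Norbury 14–13.
Norbury–Granton: Norbury 14–13.
Norbury–Ivery: Norbury 14–13.
Marwick vs Penrith: 5+1+3+3+2+3 = 17 for Marwick, 10 for Penrith — Marwick by 17–10.
Marwick vs Granton: Granton wins 15–12.
Marwick vs Ivery: Ivery wins 21–6.
Penrith vs Granton: 3+2 = 5 for Penrith, 22 for Granton — Granton by 22–5.
Penrith vs Ivery: Ivery wins 27–0.
Granton vs Ivery: Ivery, 19–8.
Norbury defeats every rival head-to-head and is the Condorcet winner.

Norbury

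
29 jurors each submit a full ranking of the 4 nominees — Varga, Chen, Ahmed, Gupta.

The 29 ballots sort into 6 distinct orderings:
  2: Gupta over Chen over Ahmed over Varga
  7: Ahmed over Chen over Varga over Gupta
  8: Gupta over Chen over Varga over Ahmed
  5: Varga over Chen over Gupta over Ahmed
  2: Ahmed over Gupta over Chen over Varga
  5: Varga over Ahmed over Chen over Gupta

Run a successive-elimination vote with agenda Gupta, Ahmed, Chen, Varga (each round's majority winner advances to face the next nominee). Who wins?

Chen

Round 1: Gupta vs Ahmed — 15–14, Gupta advances.
Round 2: Gupta vs Chen — 12–17, Chen advances.
Round 3: Chen vs Varga — 19–10, Chen advances.
The agenda winner is Chen.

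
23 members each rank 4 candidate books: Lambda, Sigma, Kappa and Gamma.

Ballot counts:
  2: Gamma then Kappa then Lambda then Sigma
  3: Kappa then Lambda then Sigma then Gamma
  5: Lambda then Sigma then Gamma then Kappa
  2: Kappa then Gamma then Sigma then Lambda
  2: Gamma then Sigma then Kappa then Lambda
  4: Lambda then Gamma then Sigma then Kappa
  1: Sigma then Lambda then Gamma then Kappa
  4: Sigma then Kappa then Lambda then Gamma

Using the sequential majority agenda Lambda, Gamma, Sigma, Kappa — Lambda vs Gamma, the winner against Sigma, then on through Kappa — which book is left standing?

Kappa

Round 1: Lambda vs Gamma — 17–6, Lambda advances.
Round 2: Lambda vs Sigma — 14–9, Lambda advances.
Round 3: Lambda vs Kappa — 10–13, Kappa advances.
The agenda winner is Kappa.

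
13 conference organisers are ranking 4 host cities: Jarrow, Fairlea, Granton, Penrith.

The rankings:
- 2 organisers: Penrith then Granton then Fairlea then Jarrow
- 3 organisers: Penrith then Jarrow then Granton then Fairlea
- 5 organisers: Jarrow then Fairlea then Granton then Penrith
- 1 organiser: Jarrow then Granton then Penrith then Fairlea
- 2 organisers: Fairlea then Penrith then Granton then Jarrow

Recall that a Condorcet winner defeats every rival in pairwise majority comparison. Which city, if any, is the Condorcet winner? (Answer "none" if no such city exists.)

none

Check each pair by majority over 13 ballots:
Jarrow vs Fairlea: Jarrow preferred on 3+5+1 = 9 ballots; Jarrow wins 9–4.
Jarrow vs Granton: Jarrow preferred on 3+5+1 = 9 ballots; Jarrow wins 9–4.
Jarrow vs Penrith: Penrith, 7–6.
Fairlea vs Granton: Fairlea preferred on 5+2 = 7 ballots; Fairlea wins 7–6.
Fairlea vs Penrith: Fairlea is ranked higher on 5+2 = 7 ballots, Penrith on 6. Fairlea wins 7–6.
Granton–Penrith: Penrith 7–6.
No city is unbeaten: Jarrow loses to Penrith; Fairlea loses to Jarrow; Granton loses to Jarrow; Penrith loses to Fairlea. In particular Jarrow > Fairlea > Penrith > Jarrow is a majority cycle — no Condorcet winner exists.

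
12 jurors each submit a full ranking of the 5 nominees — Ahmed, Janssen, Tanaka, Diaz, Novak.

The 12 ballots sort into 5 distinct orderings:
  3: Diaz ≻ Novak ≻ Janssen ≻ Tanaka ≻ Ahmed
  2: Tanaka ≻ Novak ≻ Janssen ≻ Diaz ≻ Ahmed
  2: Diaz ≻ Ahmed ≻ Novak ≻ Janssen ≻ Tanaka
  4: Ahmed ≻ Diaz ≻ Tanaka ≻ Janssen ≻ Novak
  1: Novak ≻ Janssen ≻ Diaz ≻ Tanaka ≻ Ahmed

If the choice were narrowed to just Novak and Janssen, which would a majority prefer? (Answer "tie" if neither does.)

Novak

Ballots ranking Novak above Janssen: 3 + 2 + 2 + 1 = 8.
Ballots ranking Janssen above Novak: 12 − 8 = 4.
Novak wins the head-to-head 8–4.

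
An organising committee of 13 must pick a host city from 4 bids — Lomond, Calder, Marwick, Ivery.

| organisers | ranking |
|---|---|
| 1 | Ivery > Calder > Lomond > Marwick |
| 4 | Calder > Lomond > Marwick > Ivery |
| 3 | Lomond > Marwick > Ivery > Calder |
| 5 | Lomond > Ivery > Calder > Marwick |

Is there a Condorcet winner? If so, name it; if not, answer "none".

Pairwise majorities:
Lomond vs Calder: 8 to 5, Lomond.
Lomond vs Marwick: 1+4+3+5 = 13 for Lomond, 0 for Marwick — Lomond by 13–0.
Lomond vs Ivery: 12 to 1, Lomond.
Calder vs Marwick: 10 to 3, Calder.
Calder vs Ivery: Calder is ranked higher on 4 ballots, Ivery on 9. Ivery wins 9–4.
Marwick vs Ivery: Marwick is ranked higher on 4+3 = 7 ballots, Ivery on 6. Marwick wins 7–6.
Only Lomond has no losses; Lomond is the Condorcet winner.

Lomond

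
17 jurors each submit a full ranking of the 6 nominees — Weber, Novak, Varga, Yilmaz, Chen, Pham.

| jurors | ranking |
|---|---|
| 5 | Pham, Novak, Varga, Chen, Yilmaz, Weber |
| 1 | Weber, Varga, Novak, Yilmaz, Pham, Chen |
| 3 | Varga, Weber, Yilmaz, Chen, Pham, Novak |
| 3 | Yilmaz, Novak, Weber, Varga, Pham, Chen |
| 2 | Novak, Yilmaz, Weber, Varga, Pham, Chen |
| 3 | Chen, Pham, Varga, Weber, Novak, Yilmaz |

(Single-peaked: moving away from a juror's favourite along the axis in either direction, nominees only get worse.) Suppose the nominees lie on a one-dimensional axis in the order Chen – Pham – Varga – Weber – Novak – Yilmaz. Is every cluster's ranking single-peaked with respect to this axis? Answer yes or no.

no

Axis positions: Chen=1, Pham=2, Varga=3, Weber=4, Novak=5, Yilmaz=6.
Cluster 1: ranking walks positions 2-5-3-1-6-4; Novak is ranked above Varga even though Varga lies between Novak and the peak Pham on the axis — preferences dip and rise again. Not single-peaked.
Cluster 2 (peak Weber at position 4): ranking walks positions 4-3-5-6-2-1, expanding outward from the peak — single-peaked.
Cluster 3: ranking walks positions 3-4-6-1-2-5; Yilmaz is ranked above Novak even though Novak lies between Yilmaz and the peak Varga on the axis — preferences dip and rise again. Not single-peaked.
Cluster 4 (peak Yilmaz at position 6): ranking walks positions 6-5-4-3-2-1, expanding outward from the peak — single-peaked.
Cluster 5 (peak Novak at position 5): ranking walks positions 5-6-4-3-2-1, expanding outward from the peak — single-peaked.
Cluster 6 (peak Chen at position 1): ranking walks positions 1-2-3-4-5-6, expanding outward from the peak — single-peaked.
Cluster 1 violates single-peakedness, so the profile is not single-peaked on this axis.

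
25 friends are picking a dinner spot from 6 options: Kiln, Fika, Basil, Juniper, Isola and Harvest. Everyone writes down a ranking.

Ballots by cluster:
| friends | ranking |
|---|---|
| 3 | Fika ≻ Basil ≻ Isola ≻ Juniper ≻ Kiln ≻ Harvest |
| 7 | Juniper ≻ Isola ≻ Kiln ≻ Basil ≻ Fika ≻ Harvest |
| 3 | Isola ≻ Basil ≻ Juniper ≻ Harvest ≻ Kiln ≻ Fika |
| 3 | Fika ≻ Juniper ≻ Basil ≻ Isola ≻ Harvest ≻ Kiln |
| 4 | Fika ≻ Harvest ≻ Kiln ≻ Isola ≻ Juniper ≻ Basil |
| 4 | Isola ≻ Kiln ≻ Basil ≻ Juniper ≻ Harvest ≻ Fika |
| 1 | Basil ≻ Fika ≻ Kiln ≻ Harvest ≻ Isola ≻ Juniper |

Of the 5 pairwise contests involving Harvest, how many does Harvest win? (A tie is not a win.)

Harvest against each rival (25 friends):
Harvest vs Kiln: Kiln, 15–10.
Harvest vs Fika: Harvest is ranked higher on 3+4 = 7 ballots, Fika on 18. Fika wins 18–7.
Harvest vs Basil: 4 to 21, Basil.
Harvest vs Juniper: 5 to 20, Juniper.
Harvest vs Isola: Isola, 20–5.
Harvest beats no one; loses to Kiln, Fika, Basil, Juniper, Isola — 0 pairwise wins.

0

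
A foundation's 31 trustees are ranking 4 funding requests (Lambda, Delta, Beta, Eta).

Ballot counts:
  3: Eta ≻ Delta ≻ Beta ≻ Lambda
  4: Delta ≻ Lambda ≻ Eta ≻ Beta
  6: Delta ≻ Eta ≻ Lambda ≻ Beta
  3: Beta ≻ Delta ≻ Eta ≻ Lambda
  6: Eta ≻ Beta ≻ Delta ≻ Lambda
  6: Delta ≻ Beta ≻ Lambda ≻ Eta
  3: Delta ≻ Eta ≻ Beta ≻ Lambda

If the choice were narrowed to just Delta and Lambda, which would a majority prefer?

Delta

Ballots ranking Delta above Lambda: 3 + 4 + 6 + 3 + 6 + 6 + 3 = 31.
Ballots ranking Lambda above Delta: 31 − 31 = 0.
Delta wins the head-to-head 31–0.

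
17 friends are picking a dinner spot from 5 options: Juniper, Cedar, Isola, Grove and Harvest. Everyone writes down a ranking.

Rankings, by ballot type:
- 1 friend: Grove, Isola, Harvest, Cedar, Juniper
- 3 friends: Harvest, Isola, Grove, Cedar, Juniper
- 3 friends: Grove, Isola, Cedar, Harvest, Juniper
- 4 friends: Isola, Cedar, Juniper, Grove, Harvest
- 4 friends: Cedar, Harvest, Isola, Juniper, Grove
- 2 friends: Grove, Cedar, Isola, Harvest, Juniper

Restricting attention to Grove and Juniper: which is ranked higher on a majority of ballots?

Ballots ranking Grove above Juniper: 1 + 3 + 3 + 2 = 9.
Ballots ranking Juniper above Grove: 17 − 9 = 8.
Grove wins the head-to-head 9–8.

Grove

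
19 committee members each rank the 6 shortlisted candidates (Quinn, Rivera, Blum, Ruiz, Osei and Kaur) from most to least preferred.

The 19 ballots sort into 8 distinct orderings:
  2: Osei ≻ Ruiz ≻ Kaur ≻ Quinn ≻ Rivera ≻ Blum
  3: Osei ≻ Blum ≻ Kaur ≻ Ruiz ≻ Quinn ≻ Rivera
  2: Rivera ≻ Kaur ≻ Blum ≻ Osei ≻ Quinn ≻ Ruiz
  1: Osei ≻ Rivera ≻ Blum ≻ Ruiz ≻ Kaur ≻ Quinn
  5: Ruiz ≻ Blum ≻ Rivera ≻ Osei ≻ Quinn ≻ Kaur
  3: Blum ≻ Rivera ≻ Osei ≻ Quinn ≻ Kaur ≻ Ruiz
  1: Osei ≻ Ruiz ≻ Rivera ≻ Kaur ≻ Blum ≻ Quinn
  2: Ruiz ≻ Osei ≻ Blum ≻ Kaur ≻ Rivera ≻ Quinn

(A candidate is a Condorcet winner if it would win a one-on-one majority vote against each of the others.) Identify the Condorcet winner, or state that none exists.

Check each pair by majority over 19 ballots:
Quinn vs Rivera: 2+3 = 5 for Quinn, 14 for Rivera — Rivera by 14–5.
Quinn vs Blum: 2 to 17, Blum.
Quinn vs Ruiz: 5 to 14, Ruiz.
Quinn vs Osei: Quinn preferred on 0 ballots; Osei wins 19–0.
Quinn vs Kaur: Quinn is ranked higher on 5+3 = 8 ballots, Kaur on 11. Kaur wins 11–8.
Rivera vs Blum: Rivera preferred on 2+2+1+1 = 6 ballots; Blum wins 13–6.
Rivera vs Ruiz: Rivera is ranked higher on 2+1+3 = 6 ballots, Ruiz on 13. Ruiz wins 13–6.
Rivera vs Osei: Rivera is ranked higher on 2+5+3 = 10 ballots, Osei on 9. Rivera wins 10–9.
Rivera vs Kaur: Rivera preferred on 2+1+5+3+1 = 12 ballots; Rivera wins 12–7.
Blum vs Ruiz: Blum is ranked higher on 3+2+1+3 = 9 ballots, Ruiz on 10. Ruiz wins 10–9.
Blum vs Osei: 2+5+3 = 10 for Blum, 9 for Osei — Blum by 10–9.
Blum vs Kaur: Blum preferred on 3+1+5+3+2 = 14 ballots; Blum wins 14–5.
Ruiz vs Osei: 5+2 = 7 for Ruiz, 12 for Osei — Osei by 12–7.
Ruiz vs Kaur: Ruiz is ranked higher on 2+1+5+1+2 = 11 ballots, Kaur on 8. Ruiz wins 11–8.
Osei vs Kaur: Osei preferred on 17 ballots; Osei wins 17–2.
Each candidate drops at least one matchup (Quinn loses to Rivera; Rivera loses to Blum; Blum loses to Ruiz; Ruiz loses to Osei; Osei loses to Rivera; Kaur loses to Rivera); the cycle Rivera → Osei → Ruiz → Rivera rules out a Condorcet winner.

none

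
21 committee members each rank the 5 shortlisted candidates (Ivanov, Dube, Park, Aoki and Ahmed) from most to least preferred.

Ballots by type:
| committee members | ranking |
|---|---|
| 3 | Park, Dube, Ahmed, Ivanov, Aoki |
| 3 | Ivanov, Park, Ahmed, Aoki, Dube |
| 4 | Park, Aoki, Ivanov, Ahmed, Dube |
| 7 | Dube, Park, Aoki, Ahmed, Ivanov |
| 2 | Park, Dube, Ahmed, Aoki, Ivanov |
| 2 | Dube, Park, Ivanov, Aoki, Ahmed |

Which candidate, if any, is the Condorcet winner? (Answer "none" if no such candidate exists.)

Check each pair by majority over 21 ballots:
Ivanov vs Dube: Dube wins 14–7.
Ivanov–Park: Park 18–3.
Ivanov vs Aoki: Aoki wins 13–8.
Ivanov–Ahmed: Ahmed 12–9.
Dube–Park: Park 12–9.
Dube vs Aoki: Dube, 14–7.
Dube–Ahmed: Dube 14–7.
Park vs Aoki: Park wins 21–0.
Park–Ahmed: Park 21–0.
Aoki vs Ahmed: Aoki wins 13–8.
Park wins every pairwise contest, so Park is the Condorcet winner.

Park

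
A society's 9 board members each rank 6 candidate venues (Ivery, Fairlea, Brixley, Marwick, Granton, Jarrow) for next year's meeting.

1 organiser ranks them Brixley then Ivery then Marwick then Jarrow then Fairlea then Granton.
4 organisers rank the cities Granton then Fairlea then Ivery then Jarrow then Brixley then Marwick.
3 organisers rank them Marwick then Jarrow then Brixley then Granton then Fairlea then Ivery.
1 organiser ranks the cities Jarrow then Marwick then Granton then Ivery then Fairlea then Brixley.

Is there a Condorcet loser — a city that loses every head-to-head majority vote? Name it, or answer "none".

Head-to-head results (9 organisers):
Ivery vs Fairlea: Fairlea, 7–2.
Ivery vs Brixley: 5 to 4, Ivery.
Ivery vs Marwick: Ivery wins 5–4.
Ivery vs Granton: Granton, 8–1.
Ivery vs Jarrow: Ivery is ranked higher on 1+4 = 5 ballots, Jarrow on 4. Ivery wins 5–4.
Fairlea vs Brixley: Fairlea wins 5–4.
Fairlea vs Marwick: 4 for Fairlea, 5 for Marwick — Marwick by 5–4.
Fairlea vs Granton: 1 for Fairlea, 8 for Granton — Granton by 8–1.
Fairlea–Jarrow: Jarrow 5–4.
Brixley vs Marwick: 1+4 = 5 for Brixley, 4 for Marwick — Brixley by 5–4.
Brixley–Granton: Granton 5–4.
Brixley vs Jarrow: Brixley preferred on 1 ballot; Jarrow wins 8–1.
Marwick vs Granton: Marwick wins 5–4.
Marwick vs Jarrow: Jarrow, 5–4.
Granton vs Jarrow: Granton is ranked higher on 4 ballots, Jarrow on 5. Jarrow wins 5–4.
Every city wins at least one matchup (Ivery beats Brixley; Fairlea beats Ivery; Brixley beats Marwick; Marwick beats Fairlea; Granton beats Ivery; Jarrow beats Fairlea), so there is no Condorcet loser.

none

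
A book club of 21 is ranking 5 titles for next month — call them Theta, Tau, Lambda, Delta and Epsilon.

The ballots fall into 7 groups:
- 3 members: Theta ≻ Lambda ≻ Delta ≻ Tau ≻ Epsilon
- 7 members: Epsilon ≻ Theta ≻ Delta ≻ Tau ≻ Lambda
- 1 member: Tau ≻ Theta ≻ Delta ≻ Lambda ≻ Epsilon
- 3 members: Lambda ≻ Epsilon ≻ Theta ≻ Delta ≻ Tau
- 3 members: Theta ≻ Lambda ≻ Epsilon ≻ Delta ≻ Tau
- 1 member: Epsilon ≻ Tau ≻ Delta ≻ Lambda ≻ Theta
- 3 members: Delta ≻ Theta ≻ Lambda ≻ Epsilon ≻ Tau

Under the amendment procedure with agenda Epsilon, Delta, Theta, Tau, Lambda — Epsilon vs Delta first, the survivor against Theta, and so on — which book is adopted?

Round 1: Epsilon vs Delta — 14–7, Epsilon advances.
Round 2: Epsilon vs Theta — 11–10, Epsilon advances.
Round 3: Epsilon vs Tau — 17–4, Epsilon advances.
Round 4: Epsilon vs Lambda — 8–13, Lambda advances.
The agenda winner is Lambda.

Lambda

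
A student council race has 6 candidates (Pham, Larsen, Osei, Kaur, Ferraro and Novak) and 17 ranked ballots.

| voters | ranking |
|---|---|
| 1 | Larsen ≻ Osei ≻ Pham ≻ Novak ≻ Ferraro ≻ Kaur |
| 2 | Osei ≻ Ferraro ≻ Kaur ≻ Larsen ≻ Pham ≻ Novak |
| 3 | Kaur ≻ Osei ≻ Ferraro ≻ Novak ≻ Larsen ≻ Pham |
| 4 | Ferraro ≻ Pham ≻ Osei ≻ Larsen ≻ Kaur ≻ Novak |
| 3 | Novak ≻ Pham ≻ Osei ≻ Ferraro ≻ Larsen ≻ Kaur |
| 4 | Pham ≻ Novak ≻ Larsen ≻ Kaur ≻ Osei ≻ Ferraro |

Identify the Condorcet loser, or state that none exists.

none

Pairwise majorities:
Pham vs Larsen: Pham wins 11–6.
Pham vs Osei: 11 to 6, Pham.
Pham vs Kaur: Pham wins 12–5.
Pham vs Ferraro: Ferraro wins 9–8.
Pham vs Novak: Pham, 11–6.
Larsen vs Osei: Osei, 12–5.
Larsen–Kaur: Larsen 12–5.
Larsen vs Ferraro: Larsen is ranked higher on 1+4 = 5 ballots, Ferraro on 12. Ferraro wins 12–5.
Larsen vs Novak: 7 to 10, Novak.
Osei vs Kaur: Osei wins 10–7.
Osei vs Ferraro: Osei is ranked higher on 1+2+3+3+4 = 13 ballots, Ferraro on 4. Osei wins 13–4.
Osei vs Novak: 1+2+3+4 = 10 for Osei, 7 for Novak — Osei by 10–7.
Kaur vs Ferraro: 3+4 = 7 for Kaur, 10 for Ferraro — Ferraro by 10–7.
Kaur vs Novak: 9 to 8, Kaur.
Ferraro vs Novak: Ferraro preferred on 2+3+4 = 9 ballots; Ferraro wins 9–8.
No candidate is winless: Pham beats Larsen; Larsen beats Kaur; Osei beats Larsen; Kaur beats Novak; Ferraro beats Pham; Novak beats Larsen. There is no Condorcet loser.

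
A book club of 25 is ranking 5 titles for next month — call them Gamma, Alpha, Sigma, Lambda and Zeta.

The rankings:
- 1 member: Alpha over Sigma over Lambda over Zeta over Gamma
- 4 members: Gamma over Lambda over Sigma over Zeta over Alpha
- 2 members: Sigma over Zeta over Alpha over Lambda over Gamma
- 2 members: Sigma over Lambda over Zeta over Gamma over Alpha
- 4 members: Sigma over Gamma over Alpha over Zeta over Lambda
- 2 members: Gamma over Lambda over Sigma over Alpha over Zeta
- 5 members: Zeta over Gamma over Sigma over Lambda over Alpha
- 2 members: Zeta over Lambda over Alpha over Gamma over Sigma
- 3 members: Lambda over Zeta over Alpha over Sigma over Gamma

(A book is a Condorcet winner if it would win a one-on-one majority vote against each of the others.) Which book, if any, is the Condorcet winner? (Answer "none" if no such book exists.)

none

Head-to-head results (25 members):
Gamma vs Alpha: Gamma, 17–8.
Gamma–Sigma: Gamma 13–12.
Gamma vs Lambda: Gamma wins 15–10.
Gamma–Zeta: Zeta 15–10.
Alpha–Sigma: Sigma 19–6.
Alpha vs Lambda: Lambda wins 18–7.
Alpha vs Zeta: Zeta wins 18–7.
Sigma vs Lambda: Sigma wins 14–11.
Sigma vs Zeta: Sigma wins 15–10.
Lambda vs Zeta: Zeta wins 13–12.
No book is unbeaten: Gamma loses to Zeta; Alpha loses to Gamma; Sigma loses to Gamma; Lambda loses to Gamma; Zeta loses to Sigma. In particular Gamma > Sigma > Zeta > Gamma is a majority cycle — no Condorcet winner exists.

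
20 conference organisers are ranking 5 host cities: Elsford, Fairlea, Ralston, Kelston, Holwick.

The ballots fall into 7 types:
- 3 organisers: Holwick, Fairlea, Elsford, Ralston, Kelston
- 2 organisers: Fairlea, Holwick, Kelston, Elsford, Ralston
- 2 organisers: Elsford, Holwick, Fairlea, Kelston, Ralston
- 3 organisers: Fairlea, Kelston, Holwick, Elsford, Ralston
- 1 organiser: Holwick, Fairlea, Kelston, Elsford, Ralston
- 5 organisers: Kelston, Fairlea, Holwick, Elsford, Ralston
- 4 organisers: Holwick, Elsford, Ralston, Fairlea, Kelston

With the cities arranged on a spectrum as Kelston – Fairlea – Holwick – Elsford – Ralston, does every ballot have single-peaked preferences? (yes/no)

Axis positions: Kelston=1, Fairlea=2, Holwick=3, Elsford=4, Ralston=5.
Type 1 (peak Holwick at position 3): ranking walks positions 3-2-4-5-1, expanding outward from the peak — single-peaked.
Type 2 (peak Fairlea at position 2): ranking walks positions 2-3-1-4-5, expanding outward from the peak — single-peaked.
Type 3 (peak Elsford at position 4): ranking walks positions 4-3-2-1-5, expanding outward from the peak — single-peaked.
Type 4 (peak Fairlea at position 2): ranking walks positions 2-1-3-4-5, expanding outward from the peak — single-peaked.
Type 5 (peak Holwick at position 3): ranking walks positions 3-2-1-4-5, expanding outward from the peak — single-peaked.
Type 6 (peak Kelston at position 1): ranking walks positions 1-2-3-4-5, expanding outward from the peak — single-peaked.
Type 7 (peak Holwick at position 3): ranking walks positions 3-4-5-2-1, expanding outward from the peak — single-peaked.
Every ranking is single-peaked on this axis.

yes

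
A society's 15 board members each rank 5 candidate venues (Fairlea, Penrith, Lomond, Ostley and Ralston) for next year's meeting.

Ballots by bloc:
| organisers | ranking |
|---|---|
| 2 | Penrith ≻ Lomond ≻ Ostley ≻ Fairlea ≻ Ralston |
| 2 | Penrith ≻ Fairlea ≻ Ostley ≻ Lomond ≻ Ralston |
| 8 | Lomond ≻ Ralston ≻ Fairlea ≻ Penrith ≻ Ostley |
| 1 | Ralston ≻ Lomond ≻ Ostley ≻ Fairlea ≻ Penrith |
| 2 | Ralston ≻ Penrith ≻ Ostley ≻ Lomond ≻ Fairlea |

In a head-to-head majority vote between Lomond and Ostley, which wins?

Ballots ranking Lomond above Ostley: 2 + 8 + 1 = 11.
Ballots ranking Ostley above Lomond: 15 − 11 = 4.
Lomond wins the head-to-head 11–4.

Lomond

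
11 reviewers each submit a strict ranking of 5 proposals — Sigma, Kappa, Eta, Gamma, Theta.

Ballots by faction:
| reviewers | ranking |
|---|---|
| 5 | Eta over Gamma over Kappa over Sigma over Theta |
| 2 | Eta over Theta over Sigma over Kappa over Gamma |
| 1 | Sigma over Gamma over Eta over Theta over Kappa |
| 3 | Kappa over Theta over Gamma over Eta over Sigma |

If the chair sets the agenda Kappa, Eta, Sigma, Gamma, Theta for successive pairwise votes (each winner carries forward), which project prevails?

Round 1: Kappa vs Eta — 3–8, Eta advances.
Round 2: Eta vs Sigma — 10–1, Eta advances.
Round 3: Eta vs Gamma — 7–4, Eta advances.
Round 4: Eta vs Theta — 8–3, Eta advances.
The agenda winner is Eta.

Eta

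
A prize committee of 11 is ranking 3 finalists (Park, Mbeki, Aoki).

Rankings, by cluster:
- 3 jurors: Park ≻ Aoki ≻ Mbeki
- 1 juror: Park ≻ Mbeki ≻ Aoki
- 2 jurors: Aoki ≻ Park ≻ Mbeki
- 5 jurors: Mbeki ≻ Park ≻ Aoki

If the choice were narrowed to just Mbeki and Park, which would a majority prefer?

Park

Ballots ranking Mbeki above Park: 5.
Ballots ranking Park above Mbeki: 11 − 5 = 6.
Park wins the head-to-head 6–5.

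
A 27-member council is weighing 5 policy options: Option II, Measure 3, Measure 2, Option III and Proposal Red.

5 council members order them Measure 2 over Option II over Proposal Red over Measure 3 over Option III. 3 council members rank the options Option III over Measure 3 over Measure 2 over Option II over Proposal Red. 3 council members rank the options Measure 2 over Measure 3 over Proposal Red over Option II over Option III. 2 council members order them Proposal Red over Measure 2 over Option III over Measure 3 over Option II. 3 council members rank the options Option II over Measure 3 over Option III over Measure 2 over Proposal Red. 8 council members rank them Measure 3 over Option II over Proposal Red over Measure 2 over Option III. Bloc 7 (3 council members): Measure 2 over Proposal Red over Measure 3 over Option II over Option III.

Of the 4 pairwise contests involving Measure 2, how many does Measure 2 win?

3

Measure 2 against each rival (27 council members):
Measure 2 vs Option II: Measure 2, 16–11.
Measure 2 vs Measure 3: Measure 2 preferred on 5+3+2+3 = 13 ballots; Measure 3 wins 14–13.
Measure 2 vs Option III: 5+3+2+8+3 = 21 for Measure 2, 6 for Option III — Measure 2 by 21–6.
Measure 2 vs Proposal Red: Measure 2 wins 17–10.
Measure 2 beats Option II, Option III, Proposal Red; loses to Measure 3 — 3 pairwise wins.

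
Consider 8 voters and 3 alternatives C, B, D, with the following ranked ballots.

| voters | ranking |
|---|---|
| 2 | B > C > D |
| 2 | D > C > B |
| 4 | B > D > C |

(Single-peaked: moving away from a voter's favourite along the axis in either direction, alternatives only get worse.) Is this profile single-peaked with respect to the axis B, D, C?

no

Axis positions: B=1, D=2, C=3.
Faction 1: ranking walks positions 1-3-2; C is ranked above D even though D lies between C and the peak B on the axis — preferences dip and rise again. Not single-peaked.
Faction 2 (peak D at position 2): ranking walks positions 2-3-1, expanding outward from the peak — single-peaked.
Faction 3 (peak B at position 1): ranking walks positions 1-2-3, expanding outward from the peak — single-peaked.
Faction 1 violates single-peakedness, so the profile is not single-peaked on this axis.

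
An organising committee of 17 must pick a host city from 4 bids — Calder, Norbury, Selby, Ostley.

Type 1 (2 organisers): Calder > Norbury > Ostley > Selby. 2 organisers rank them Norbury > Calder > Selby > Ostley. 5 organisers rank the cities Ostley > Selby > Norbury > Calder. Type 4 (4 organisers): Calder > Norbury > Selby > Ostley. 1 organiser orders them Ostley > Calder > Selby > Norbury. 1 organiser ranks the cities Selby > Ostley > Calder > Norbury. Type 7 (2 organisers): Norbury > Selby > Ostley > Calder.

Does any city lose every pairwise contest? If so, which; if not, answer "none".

none

Head-to-head results (17 organisers):
Calder vs Norbury: Norbury, 9–8.
Calder vs Selby: 2+2+4+1 = 9 for Calder, 8 for Selby — Calder by 9–8.
Calder–Ostley: Ostley 9–8.
Norbury–Selby: Norbury 10–7.
Norbury vs Ostley: Norbury is ranked higher on 2+2+4+2 = 10 ballots, Ostley on 7. Norbury wins 10–7.
Selby vs Ostley: Selby wins 9–8.
Every city wins at least one matchup (Calder beats Selby; Norbury beats Calder; Selby beats Ostley; Ostley beats Calder), so there is no Condorcet loser.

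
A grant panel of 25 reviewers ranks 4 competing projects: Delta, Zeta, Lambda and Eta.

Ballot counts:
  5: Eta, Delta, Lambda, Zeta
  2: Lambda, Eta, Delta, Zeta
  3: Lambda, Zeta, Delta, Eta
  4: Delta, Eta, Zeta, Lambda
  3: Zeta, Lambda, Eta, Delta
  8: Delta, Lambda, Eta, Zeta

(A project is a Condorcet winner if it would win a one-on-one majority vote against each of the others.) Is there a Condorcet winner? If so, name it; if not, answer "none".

Check each pair by majority over 25 ballots:
Delta vs Zeta: Delta preferred on 5+2+4+8 = 19 ballots; Delta wins 19–6.
Delta vs Lambda: 17 to 8, Delta.
Delta vs Eta: Delta preferred on 3+4+8 = 15 ballots; Delta wins 15–10.
Zeta vs Lambda: 4+3 = 7 for Zeta, 18 for Lambda — Lambda by 18–7.
Zeta vs Eta: Zeta preferred on 3+3 = 6 ballots; Eta wins 19–6.
Lambda vs Eta: 16 to 9, Lambda.
Delta beats each of Zeta, Lambda, Eta — Delta is the Condorcet winner.

Delta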